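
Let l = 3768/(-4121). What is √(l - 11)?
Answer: I*√202336979/4121 ≈ 3.4517*I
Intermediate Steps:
l = -3768/4121 (l = 3768*(-1/4121) = -3768/4121 ≈ -0.91434)
√(l - 11) = √(-3768/4121 - 11) = √(-49099/4121) = I*√202336979/4121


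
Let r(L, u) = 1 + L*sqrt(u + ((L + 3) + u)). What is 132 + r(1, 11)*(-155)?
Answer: -23 - 155*sqrt(26) ≈ -813.35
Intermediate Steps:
r(L, u) = 1 + L*sqrt(3 + L + 2*u) (r(L, u) = 1 + L*sqrt(u + ((3 + L) + u)) = 1 + L*sqrt(u + (3 + L + u)) = 1 + L*sqrt(3 + L + 2*u))
132 + r(1, 11)*(-155) = 132 + (1 + 1*sqrt(3 + 1 + 2*11))*(-155) = 132 + (1 + 1*sqrt(3 + 1 + 22))*(-155) = 132 + (1 + 1*sqrt(26))*(-155) = 132 + (1 + sqrt(26))*(-155) = 132 + (-155 - 155*sqrt(26)) = -23 - 155*sqrt(26)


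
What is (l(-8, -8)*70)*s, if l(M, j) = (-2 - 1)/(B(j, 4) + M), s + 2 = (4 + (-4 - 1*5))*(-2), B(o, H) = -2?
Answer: 168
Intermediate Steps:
s = 8 (s = -2 + (4 + (-4 - 1*5))*(-2) = -2 + (4 + (-4 - 5))*(-2) = -2 + (4 - 9)*(-2) = -2 - 5*(-2) = -2 + 10 = 8)
l(M, j) = -3/(-2 + M) (l(M, j) = (-2 - 1)/(-2 + M) = -3/(-2 + M))
(l(-8, -8)*70)*s = (-3/(-2 - 8)*70)*8 = (-3/(-10)*70)*8 = (-3*(-⅒)*70)*8 = ((3/10)*70)*8 = 21*8 = 168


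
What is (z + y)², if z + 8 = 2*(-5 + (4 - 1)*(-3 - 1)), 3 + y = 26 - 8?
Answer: 729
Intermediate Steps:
y = 15 (y = -3 + (26 - 8) = -3 + 18 = 15)
z = -42 (z = -8 + 2*(-5 + (4 - 1)*(-3 - 1)) = -8 + 2*(-5 + 3*(-4)) = -8 + 2*(-5 - 12) = -8 + 2*(-17) = -8 - 34 = -42)
(z + y)² = (-42 + 15)² = (-27)² = 729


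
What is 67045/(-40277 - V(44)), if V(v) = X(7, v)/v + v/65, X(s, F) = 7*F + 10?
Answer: -95874350/57607413 ≈ -1.6643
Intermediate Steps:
X(s, F) = 10 + 7*F
V(v) = v/65 + (10 + 7*v)/v (V(v) = (10 + 7*v)/v + v/65 = v/65 + (10 + 7*v)/v)
67045/(-40277 - V(44)) = 67045/(-40277 - (7 + 10/44 + (1/65)*44)) = 67045/(-40277 - (7 + 10*(1/44) + 44/65)) = 67045/(-40277 - (7 + 5/22 + 44/65)) = 67045/(-40277 - 1*11303/1430) = 67045/(-40277 - 11303/1430) = 67045/(-57607413/1430) = 67045*(-1430/57607413) = -95874350/57607413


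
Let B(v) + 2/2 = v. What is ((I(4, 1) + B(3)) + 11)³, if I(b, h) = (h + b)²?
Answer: 54872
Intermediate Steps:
I(b, h) = (b + h)²
B(v) = -1 + v
((I(4, 1) + B(3)) + 11)³ = (((4 + 1)² + (-1 + 3)) + 11)³ = ((5² + 2) + 11)³ = ((25 + 2) + 11)³ = (27 + 11)³ = 38³ = 54872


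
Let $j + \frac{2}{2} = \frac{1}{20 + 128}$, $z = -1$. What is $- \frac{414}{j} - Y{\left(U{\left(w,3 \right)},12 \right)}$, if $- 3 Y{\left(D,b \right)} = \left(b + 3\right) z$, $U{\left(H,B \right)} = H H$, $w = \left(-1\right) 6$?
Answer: $\frac{20179}{49} \approx 411.82$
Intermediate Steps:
$w = -6$
$U{\left(H,B \right)} = H^{2}$
$j = - \frac{147}{148}$ ($j = -1 + \frac{1}{20 + 128} = -1 + \frac{1}{148} = - \frac{147}{148} \approx -0.99324$)
$Y{\left(D,b \right)} = 1 + \frac{b}{3}$ ($Y{\left(D,b \right)} = - \frac{\left(b + 3\right) \left(-1\right)}{3} = - \frac{\left(3 + b\right) \left(-1\right)}{3} = - \frac{-3 - b}{3} = 1 + \frac{b}{3}$)
$- \frac{414}{j} - Y{\left(U{\left(w,3 \right)},12 \right)} = - \frac{414}{- \frac{147}{148}} - \left(1 + \frac{1}{3} \cdot 12\right) = \left(-414\right) \left(- \frac{148}{147}\right) - \left(1 + 4\right) = \frac{20424}{49} - 5 = \frac{20179}{49}$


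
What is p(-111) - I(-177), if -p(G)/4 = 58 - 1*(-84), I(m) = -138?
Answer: -430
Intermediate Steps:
p(G) = -568 (p(G) = -4*(58 - 1*(-84)) = -4*(58 + 84) = -4*142 = -568)
p(-111) - I(-177) = -568 - 1*(-138) = -568 + 138 = -430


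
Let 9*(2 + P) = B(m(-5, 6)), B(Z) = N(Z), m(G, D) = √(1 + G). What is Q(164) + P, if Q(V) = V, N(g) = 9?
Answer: 163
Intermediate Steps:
B(Z) = 9
P = -1 (P = -2 + (⅑)*9 = -2 + 1 = -1)
Q(164) + P = 164 - 1 = 163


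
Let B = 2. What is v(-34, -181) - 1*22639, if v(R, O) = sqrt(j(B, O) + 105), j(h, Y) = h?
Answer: -22639 + sqrt(107) ≈ -22629.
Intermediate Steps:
v(R, O) = sqrt(107) (v(R, O) = sqrt(2 + 105) = sqrt(107))
v(-34, -181) - 1*22639 = sqrt(107) - 1*22639 = sqrt(107) - 22639 = -22639 + sqrt(107)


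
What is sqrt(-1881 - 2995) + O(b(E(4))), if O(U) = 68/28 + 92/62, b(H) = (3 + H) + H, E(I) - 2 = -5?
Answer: 849/217 + 2*I*sqrt(1219) ≈ 3.9124 + 69.828*I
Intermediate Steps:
E(I) = -3 (E(I) = 2 - 5 = -3)
b(H) = 3 + 2*H
O(U) = 849/217 (O(U) = 68*(1/28) + 92*(1/62) = 17/7 + 46/31 = 849/217)
sqrt(-1881 - 2995) + O(b(E(4))) = sqrt(-1881 - 2995) + 849/217 = sqrt(-4876) + 849/217 = 2*I*sqrt(1219) + 849/217 = 849/217 + 2*I*sqrt(1219)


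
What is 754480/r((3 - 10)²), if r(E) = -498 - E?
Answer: -754480/547 ≈ -1379.3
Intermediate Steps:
754480/r((3 - 10)²) = 754480/(-498 - (3 - 10)²) = 754480/(-498 - 1*(-7)²) = 754480/(-498 - 1*49) = 754480/(-498 - 49) = 754480/(-547) = 754480*(-1/547) = -754480/547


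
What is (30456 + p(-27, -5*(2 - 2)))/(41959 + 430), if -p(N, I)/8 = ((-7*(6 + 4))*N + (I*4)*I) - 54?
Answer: 15768/42389 ≈ 0.37198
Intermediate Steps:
p(N, I) = 432 - 32*I**2 + 560*N (p(N, I) = -8*(((-7*(6 + 4))*N + (I*4)*I) - 54) = -8*(((-7*10)*N + (4*I)*I) - 54) = -8*((-70*N + 4*I**2) - 54) = -8*(-54 - 70*N + 4*I**2) = 432 - 32*I**2 + 560*N)
(30456 + p(-27, -5*(2 - 2)))/(41959 + 430) = (30456 + (432 - 32*25*(2 - 2)**2 + 560*(-27)))/(41959 + 430) = (30456 + (432 - 32*(-5*0)**2 - 15120))/42389 = (30456 + (432 - 32*0**2 - 15120))*(1/42389) = (30456 + (432 - 32*0 - 15120))*(1/42389) = (30456 + (432 + 0 - 15120))*(1/42389) = (30456 - 14688)*(1/42389) = 15768*(1/42389) = 15768/42389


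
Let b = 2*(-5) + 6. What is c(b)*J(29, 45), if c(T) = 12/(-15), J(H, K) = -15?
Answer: 12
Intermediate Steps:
b = -4 (b = -10 + 6 = -4)
c(T) = -⅘ (c(T) = 12*(-1/15) = -⅘)
c(b)*J(29, 45) = -⅘*(-15) = 12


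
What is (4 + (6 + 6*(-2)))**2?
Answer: 4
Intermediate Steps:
(4 + (6 + 6*(-2)))**2 = (4 + (6 - 12))**2 = (4 - 6)**2 = (-2)**2 = 4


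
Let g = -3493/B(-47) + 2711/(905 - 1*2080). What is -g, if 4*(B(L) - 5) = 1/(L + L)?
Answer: 1548301369/2207825 ≈ 701.28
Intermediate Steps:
B(L) = 5 + 1/(8*L) (B(L) = 5 + 1/(4*(L + L)) = 5 + 1/(4*((2*L))) = 5 + (1/(2*L))/4 = 5 + 1/(8*L))
g = -1548301369/2207825 (g = -3493/(5 + (1/8)/(-47)) + 2711/(905 - 1*2080) = -3493/(5 + (1/8)*(-1/47)) + 2711/(905 - 2080) = -3493/(5 - 1/376) + 2711/(-1175) = -3493/1879/376 + 2711*(-1/1175) = -3493*376/1879 - 2711/1175 = -1313368/1879 - 2711/1175 = -1548301369/2207825 ≈ -701.28)
-g = -1*(-1548301369/2207825) = 1548301369/2207825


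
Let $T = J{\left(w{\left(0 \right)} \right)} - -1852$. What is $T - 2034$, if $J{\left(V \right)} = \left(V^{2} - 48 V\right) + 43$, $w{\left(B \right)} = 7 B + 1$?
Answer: $-186$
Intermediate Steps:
$w{\left(B \right)} = 1 + 7 B$
$J{\left(V \right)} = 43 + V^{2} - 48 V$
$T = 1848$ ($T = \left(43 + \left(1 + 7 \cdot 0\right)^{2} - 48 \left(1 + 7 \cdot 0\right)\right) - -1852 = \left(43 + \left(1 + 0\right)^{2} - 48 \left(1 + 0\right)\right) + 1852 = \left(43 + 1^{2} - 48\right) + 1852 = \left(43 + 1 - 48\right) + 1852 = -4 + 1852 = 1848$)
$T - 2034 = 1848 - 2034 = -186$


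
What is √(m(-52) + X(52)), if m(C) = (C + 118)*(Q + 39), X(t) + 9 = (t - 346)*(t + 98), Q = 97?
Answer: 7*I*√717 ≈ 187.44*I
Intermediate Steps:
X(t) = -9 + (-346 + t)*(98 + t) (X(t) = -9 + (t - 346)*(t + 98) = -9 + (-346 + t)*(98 + t))
m(C) = 16048 + 136*C (m(C) = (C + 118)*(97 + 39) = (118 + C)*136 = 16048 + 136*C)
√(m(-52) + X(52)) = √((16048 + 136*(-52)) + (-33917 + 52² - 248*52)) = √((16048 - 7072) + (-33917 + 2704 - 12896)) = √(8976 - 44109) = √(-35133) = 7*I*√717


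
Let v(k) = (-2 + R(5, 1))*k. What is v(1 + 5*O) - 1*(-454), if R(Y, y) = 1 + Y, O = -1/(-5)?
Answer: 462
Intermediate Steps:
O = 1/5 (O = -1*(-1/5) = 1/5 ≈ 0.20000)
v(k) = 4*k (v(k) = (-2 + (1 + 5))*k = (-2 + 6)*k = 4*k)
v(1 + 5*O) - 1*(-454) = 4*(1 + 5*(1/5)) - 1*(-454) = 4*(1 + 1) + 454 = 4*2 + 454 = 8 + 454 = 462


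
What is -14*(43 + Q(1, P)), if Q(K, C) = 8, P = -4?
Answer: -714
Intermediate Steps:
-14*(43 + Q(1, P)) = -14*(43 + 8) = -14*51 = -714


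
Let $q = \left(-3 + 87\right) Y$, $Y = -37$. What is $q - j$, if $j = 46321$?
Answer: $-49429$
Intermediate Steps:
$q = -3108$ ($q = \left(-3 + 87\right) \left(-37\right) = 84 \left(-37\right) = -3108$)
$q - j = -3108 - 46321 = -49429$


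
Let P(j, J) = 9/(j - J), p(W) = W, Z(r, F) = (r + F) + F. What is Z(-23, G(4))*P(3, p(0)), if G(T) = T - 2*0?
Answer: -45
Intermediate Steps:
G(T) = T (G(T) = T + 0 = T)
Z(r, F) = r + 2*F (Z(r, F) = (F + r) + F = r + 2*F)
Z(-23, G(4))*P(3, p(0)) = (-23 + 2*4)*(9/(3 - 1*0)) = (-23 + 8)*(9/(3 + 0)) = -135/3 = -15*3 = -45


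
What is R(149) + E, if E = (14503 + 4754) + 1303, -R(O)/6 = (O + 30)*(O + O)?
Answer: -299492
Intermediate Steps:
R(O) = -12*O*(30 + O) (R(O) = -6*(O + 30)*(O + O) = -6*(30 + O)*2*O = -12*O*(30 + O))
E = 20560 (E = 19257 + 1303 = 20560)
R(149) + E = -12*149*(30 + 149) + 20560 = -12*149*179 + 20560 = -320052 + 20560 = -299492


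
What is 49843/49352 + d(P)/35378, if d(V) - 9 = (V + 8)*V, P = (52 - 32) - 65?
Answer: 922980451/872987528 ≈ 1.0573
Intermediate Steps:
P = -45 (P = 20 - 65 = -45)
d(V) = 9 + V*(8 + V) (d(V) = 9 + (V + 8)*V = 9 + (8 + V)*V = 9 + V*(8 + V))
49843/49352 + d(P)/35378 = 49843/49352 + (9 + (-45)² + 8*(-45))/35378 = 49843*(1/49352) + (9 + 2025 - 360)*(1/35378) = 49843/49352 + 1674*(1/35378) = 49843/49352 + 837/17689 = 922980451/872987528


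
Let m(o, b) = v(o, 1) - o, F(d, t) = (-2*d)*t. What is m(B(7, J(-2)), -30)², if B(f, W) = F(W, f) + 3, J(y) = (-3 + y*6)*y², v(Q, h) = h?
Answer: 708964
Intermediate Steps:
J(y) = y²*(-3 + 6*y) (J(y) = (-3 + 6*y)*y² = y²*(-3 + 6*y))
F(d, t) = -2*d*t
B(f, W) = 3 - 2*W*f (B(f, W) = -2*W*f + 3 = 3 - 2*W*f)
m(o, b) = 1 - o
m(B(7, J(-2)), -30)² = (1 - (3 - 2*(-2)²*(-3 + 6*(-2))*7))² = (1 - (3 - 2*4*(-3 - 12)*7))² = (1 - (3 - 2*4*(-15)*7))² = (1 - (3 - 2*(-60)*7))² = (1 - (3 + 840))² = (1 - 1*843)² = (1 - 843)² = (-842)² = 708964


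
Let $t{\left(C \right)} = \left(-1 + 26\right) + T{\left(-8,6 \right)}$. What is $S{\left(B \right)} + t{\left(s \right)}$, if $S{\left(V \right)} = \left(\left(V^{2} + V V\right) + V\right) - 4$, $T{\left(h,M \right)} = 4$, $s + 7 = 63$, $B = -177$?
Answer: $62506$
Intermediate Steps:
$s = 56$ ($s = -7 + 63 = 56$)
$t{\left(C \right)} = 29$ ($t{\left(C \right)} = \left(-1 + 26\right) + 4 = 25 + 4 = 29$)
$S{\left(V \right)} = -4 + V + 2 V^{2}$ ($S{\left(V \right)} = \left(\left(V^{2} + V^{2}\right) + V\right) - 4 = \left(2 V^{2} + V\right) - 4 = \left(V + 2 V^{2}\right) - 4 = -4 + V + 2 V^{2}$)
$S{\left(B \right)} + t{\left(s \right)} = \left(-4 - 177 + 2 \left(-177\right)^{2}\right) + 29 = \left(-4 - 177 + 2 \cdot 31329\right) + 29 = \left(-4 - 177 + 62658\right) + 29 = 62477 + 29 = 62506$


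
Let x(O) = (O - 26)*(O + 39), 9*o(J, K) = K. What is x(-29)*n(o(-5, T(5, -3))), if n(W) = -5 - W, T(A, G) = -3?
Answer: 7700/3 ≈ 2566.7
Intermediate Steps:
o(J, K) = K/9
x(O) = (-26 + O)*(39 + O)
x(-29)*n(o(-5, T(5, -3))) = (-1014 + (-29)² + 13*(-29))*(-5 - (-3)/9) = (-1014 + 841 - 377)*(-5 - 1*(-⅓)) = -550*(-5 + ⅓) = -550*(-14/3) = 7700/3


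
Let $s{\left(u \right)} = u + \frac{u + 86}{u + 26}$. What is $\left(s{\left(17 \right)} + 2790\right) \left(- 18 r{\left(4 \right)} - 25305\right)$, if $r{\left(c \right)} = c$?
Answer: $- \frac{3065643108}{43} \approx -7.1294 \cdot 10^{7}$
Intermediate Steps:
$s{\left(u \right)} = u + \frac{86 + u}{26 + u}$
$\left(s{\left(17 \right)} + 2790\right) \left(- 18 r{\left(4 \right)} - 25305\right) = \left(\frac{86 + 17^{2} + 27 \cdot 17}{26 + 17} + 2790\right) \left(\left(-18\right) 4 - 25305\right) = \left(\frac{86 + 289 + 459}{43} + 2790\right) \left(-72 - 25305\right) = \left(\frac{1}{43} \cdot 834 + 2790\right) \left(-25377\right) = \left(\frac{834}{43} + 2790\right) \left(-25377\right) = \frac{120804}{43} \left(-25377\right) = - \frac{3065643108}{43}$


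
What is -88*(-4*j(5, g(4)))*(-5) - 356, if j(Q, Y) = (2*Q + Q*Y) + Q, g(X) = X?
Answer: -61956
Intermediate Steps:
j(Q, Y) = 3*Q + Q*Y
-88*(-4*j(5, g(4)))*(-5) - 356 = -88*(-20*(3 + 4))*(-5) - 356 = -88*(-20*7)*(-5) - 356 = -88*(-4*35)*(-5) - 356 = -(-12320)*(-5) - 356 = -88*700 - 356 = -61600 - 356 = -61956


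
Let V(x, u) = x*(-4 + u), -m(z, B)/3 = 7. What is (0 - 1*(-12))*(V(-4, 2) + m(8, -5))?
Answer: -156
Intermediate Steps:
m(z, B) = -21 (m(z, B) = -3*7 = -21)
(0 - 1*(-12))*(V(-4, 2) + m(8, -5)) = (0 - 1*(-12))*(-4*(-4 + 2) - 21) = (0 + 12)*(-4*(-2) - 21) = 12*(8 - 21) = 12*(-13) = -156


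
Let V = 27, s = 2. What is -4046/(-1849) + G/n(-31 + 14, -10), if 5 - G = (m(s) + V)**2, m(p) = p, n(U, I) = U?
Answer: 1614546/31433 ≈ 51.365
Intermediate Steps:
G = -836 (G = 5 - (2 + 27)**2 = 5 - 1*29**2 = 5 - 1*841 = 5 - 841 = -836)
-4046/(-1849) + G/n(-31 + 14, -10) = -4046/(-1849) - 836/(-31 + 14) = -4046*(-1/1849) - 836/(-17) = 4046/1849 - 836*(-1/17) = 4046/1849 + 836/17 = 1614546/31433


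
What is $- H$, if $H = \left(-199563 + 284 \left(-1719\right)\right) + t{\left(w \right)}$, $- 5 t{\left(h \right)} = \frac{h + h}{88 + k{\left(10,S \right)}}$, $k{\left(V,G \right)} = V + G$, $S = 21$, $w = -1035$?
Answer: $\frac{81842907}{119} \approx 6.8776 \cdot 10^{5}$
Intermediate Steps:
$k{\left(V,G \right)} = G + V$
$t{\left(h \right)} = - \frac{2 h}{595}$ ($t{\left(h \right)} = - \frac{\left(h + h\right) \frac{1}{88 + \left(21 + 10\right)}}{5} = - \frac{2 h \frac{1}{88 + 31}}{5} = - \frac{2 h \frac{1}{119}}{5} = - \frac{\frac{2}{119} h}{5} = - \frac{2 h}{595}$)
$H = - \frac{81842907}{119}$ ($H = \left(-199563 + 284 \left(-1719\right)\right) - - \frac{414}{119} = \left(-199563 - 488196\right) + \frac{414}{119} = -687759 + \frac{414}{119} = - \frac{81842907}{119} \approx -6.8776 \cdot 10^{5}$)
$- H = \left(-1\right) \left(- \frac{81842907}{119}\right) = \frac{81842907}{119}$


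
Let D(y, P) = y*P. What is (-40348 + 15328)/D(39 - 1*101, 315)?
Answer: 278/217 ≈ 1.2811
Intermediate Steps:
D(y, P) = P*y
(-40348 + 15328)/D(39 - 1*101, 315) = (-40348 + 15328)/((315*(39 - 1*101))) = -25020*1/(315*(39 - 101)) = -25020/(315*(-62)) = -25020/(-19530) = -25020*(-1/19530) = 278/217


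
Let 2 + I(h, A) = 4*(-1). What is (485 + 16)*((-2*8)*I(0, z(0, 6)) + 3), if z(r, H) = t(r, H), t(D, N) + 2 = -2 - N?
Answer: 49599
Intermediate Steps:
t(D, N) = -4 - N (t(D, N) = -2 + (-2 - N) = -4 - N)
z(r, H) = -4 - H
I(h, A) = -6 (I(h, A) = -2 + 4*(-1) = -2 - 4 = -6)
(485 + 16)*((-2*8)*I(0, z(0, 6)) + 3) = (485 + 16)*(-2*8*(-6) + 3) = 501*(-16*(-6) + 3) = 501*(96 + 3) = 501*99 = 49599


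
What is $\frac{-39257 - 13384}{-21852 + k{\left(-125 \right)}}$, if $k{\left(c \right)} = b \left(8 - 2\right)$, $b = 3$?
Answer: $\frac{5849}{2426} \approx 2.411$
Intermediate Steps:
$k{\left(c \right)} = 18$ ($k{\left(c \right)} = 3 \left(8 - 2\right) = 3 \cdot 6 = 18$)
$\frac{-39257 - 13384}{-21852 + k{\left(-125 \right)}} = \frac{-39257 - 13384}{-21852 + 18} = - \frac{52641}{-21834} = \left(-52641\right) \left(- \frac{1}{21834}\right) = \frac{5849}{2426}$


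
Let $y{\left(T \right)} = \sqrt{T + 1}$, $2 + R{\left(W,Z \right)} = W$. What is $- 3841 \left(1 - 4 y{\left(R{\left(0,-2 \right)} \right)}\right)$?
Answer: $-3841 + 15364 i \approx -3841.0 + 15364.0 i$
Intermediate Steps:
$R{\left(W,Z \right)} = -2 + W$
$y{\left(T \right)} = \sqrt{1 + T}$
$- 3841 \left(1 - 4 y{\left(R{\left(0,-2 \right)} \right)}\right) = - 3841 \left(1 - 4 \sqrt{1 + \left(-2 + 0\right)}\right) = - 3841 \left(1 - 4 \sqrt{1 - 2}\right) = - 3841 \left(1 - 4 \sqrt{-1}\right) = - 3841 \left(1 - 4 i\right) = -3841 + 15364 i$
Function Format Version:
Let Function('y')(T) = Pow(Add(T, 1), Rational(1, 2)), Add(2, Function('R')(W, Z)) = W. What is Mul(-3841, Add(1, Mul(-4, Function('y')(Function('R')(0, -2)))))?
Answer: Add(-3841, Mul(15364, I)) ≈ Add(-3841.0, Mul(15364., I))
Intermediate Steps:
Function('R')(W, Z) = Add(-2, W)
Function('y')(T) = Pow(Add(1, T), Rational(1, 2))
Mul(-3841, Add(1, Mul(-4, Function('y')(Function('R')(0, -2))))) = Mul(-3841, Add(1, Mul(-4, Pow(Add(1, Add(-2, 0)), Rational(1, 2))))) = Mul(-3841, Add(1, Mul(-4, Pow(Add(1, -2), Rational(1, 2))))) = Mul(-3841, Add(1, Mul(-4, Pow(-1, Rational(1, 2))))) = Mul(-3841, Add(1, Mul(-4, I))) = Add(-3841, Mul(15364, I))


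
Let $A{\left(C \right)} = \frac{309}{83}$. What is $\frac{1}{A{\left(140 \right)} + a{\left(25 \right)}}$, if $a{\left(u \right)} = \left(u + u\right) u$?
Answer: $\frac{83}{104059} \approx 0.00079762$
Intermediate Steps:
$A{\left(C \right)} = \frac{309}{83}$ ($A{\left(C \right)} = 309 \cdot \frac{1}{83} = \frac{309}{83}$)
$a{\left(u \right)} = 2 u^{2}$ ($a{\left(u \right)} = 2 u u = 2 u^{2}$)
$\frac{1}{A{\left(140 \right)} + a{\left(25 \right)}} = \frac{1}{\frac{309}{83} + 2 \cdot 25^{2}} = \frac{1}{\frac{309}{83} + 2 \cdot 625} = \frac{1}{\frac{309}{83} + 1250} = \frac{1}{\frac{104059}{83}} = \frac{83}{104059}$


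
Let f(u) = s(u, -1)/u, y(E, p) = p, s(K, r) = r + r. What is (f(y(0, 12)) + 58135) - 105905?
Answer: -286621/6 ≈ -47770.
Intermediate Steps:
s(K, r) = 2*r
f(u) = -2/u (f(u) = (2*(-1))/u = -2/u)
(f(y(0, 12)) + 58135) - 105905 = (-2/12 + 58135) - 105905 = (-2*1/12 + 58135) - 105905 = (-1/6 + 58135) - 105905 = 348809/6 - 105905 = -286621/6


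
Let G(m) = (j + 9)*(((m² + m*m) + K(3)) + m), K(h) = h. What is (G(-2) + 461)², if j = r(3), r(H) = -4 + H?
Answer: 284089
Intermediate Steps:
j = -1 (j = -4 + 3 = -1)
G(m) = 24 + 8*m + 16*m² (G(m) = (-1 + 9)*(((m² + m*m) + 3) + m) = 8*(((m² + m²) + 3) + m) = 8*((2*m² + 3) + m) = 8*((3 + 2*m²) + m) = 8*(3 + m + 2*m²) = 24 + 8*m + 16*m²)
(G(-2) + 461)² = ((24 + 8*(-2) + 16*(-2)²) + 461)² = ((24 - 16 + 16*4) + 461)² = ((24 - 16 + 64) + 461)² = (72 + 461)² = 533² = 284089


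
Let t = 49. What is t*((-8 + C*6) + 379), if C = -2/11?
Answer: 199381/11 ≈ 18126.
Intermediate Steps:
C = -2/11 (C = -2*1/11 = -2/11 ≈ -0.18182)
t*((-8 + C*6) + 379) = 49*((-8 - 2/11*6) + 379) = 49*((-8 - 12/11) + 379) = 49*(-100/11 + 379) = 49*(4069/11) = 199381/11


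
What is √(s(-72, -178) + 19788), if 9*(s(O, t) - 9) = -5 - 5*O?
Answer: 4*√11158/3 ≈ 140.84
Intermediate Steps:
s(O, t) = 76/9 - 5*O/9 (s(O, t) = 9 + (-5 - 5*O)/9 = 9 + (-5/9 - 5*O/9) = 76/9 - 5*O/9)
√(s(-72, -178) + 19788) = √((76/9 - 5/9*(-72)) + 19788) = √((76/9 + 40) + 19788) = √(436/9 + 19788) = √(178528/9) = 4*√11158/3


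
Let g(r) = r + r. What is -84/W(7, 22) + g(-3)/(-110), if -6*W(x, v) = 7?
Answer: 3963/55 ≈ 72.055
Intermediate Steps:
W(x, v) = -7/6 (W(x, v) = -⅙*7 = -7/6)
g(r) = 2*r
-84/W(7, 22) + g(-3)/(-110) = -84/(-7/6) + (2*(-3))/(-110) = -84*(-6/7) - 6*(-1/110) = 72 + 3/55 = 3963/55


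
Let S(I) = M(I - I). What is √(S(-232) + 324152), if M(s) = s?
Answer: 2*√81038 ≈ 569.34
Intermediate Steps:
S(I) = 0 (S(I) = I - I = 0)
√(S(-232) + 324152) = √(0 + 324152) = √324152 = 2*√81038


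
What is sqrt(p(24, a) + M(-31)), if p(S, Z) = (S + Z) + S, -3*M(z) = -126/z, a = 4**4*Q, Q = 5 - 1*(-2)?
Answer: sqrt(1766938)/31 ≈ 42.879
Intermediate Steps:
Q = 7 (Q = 5 + 2 = 7)
a = 1792 (a = 4**4*7 = 256*7 = 1792)
M(z) = 42/z (M(z) = -(-42)/z = 42/z)
p(S, Z) = Z + 2*S
sqrt(p(24, a) + M(-31)) = sqrt((1792 + 2*24) + 42/(-31)) = sqrt((1792 + 48) + 42*(-1/31)) = sqrt(1840 - 42/31) = sqrt(56998/31) = sqrt(1766938)/31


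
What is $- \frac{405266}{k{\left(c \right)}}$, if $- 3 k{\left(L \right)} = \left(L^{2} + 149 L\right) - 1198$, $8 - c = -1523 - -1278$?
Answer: $\frac{607899}{50254} \approx 12.097$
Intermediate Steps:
$c = 253$ ($c = 8 - \left(-1523 - -1278\right) = 8 - \left(-1523 + 1278\right) = 8 - -245 = 8 + 245 = 253$)
$k{\left(L \right)} = \frac{1198}{3} - \frac{149 L}{3} - \frac{L^{2}}{3}$ ($k{\left(L \right)} = - \frac{\left(L^{2} + 149 L\right) - 1198}{3} = - \frac{-1198 + L^{2} + 149 L}{3} = \frac{1198}{3} - \frac{149 L}{3} - \frac{L^{2}}{3}$)
$- \frac{405266}{k{\left(c \right)}} = - \frac{405266}{\frac{1198}{3} - \frac{37697}{3} - \frac{253^{2}}{3}} = - \frac{405266}{\frac{1198}{3} - \frac{37697}{3} - \frac{64009}{3}} = - \frac{405266}{- \frac{100508}{3}} = \left(-405266\right) \left(- \frac{3}{100508}\right) = \frac{607899}{50254}$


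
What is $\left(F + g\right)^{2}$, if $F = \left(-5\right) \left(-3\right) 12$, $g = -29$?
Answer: $22801$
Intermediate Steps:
$F = 180$ ($F = 15 \cdot 12 = 180$)
$\left(F + g\right)^{2} = \left(180 - 29\right)^{2} = 151^{2} = 22801$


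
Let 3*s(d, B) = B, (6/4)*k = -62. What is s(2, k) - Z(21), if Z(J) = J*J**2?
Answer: -83473/9 ≈ -9274.8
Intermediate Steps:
k = -124/3 (k = (2/3)*(-62) = -124/3 ≈ -41.333)
s(d, B) = B/3
Z(J) = J**3
s(2, k) - Z(21) = (1/3)*(-124/3) - 1*21**3 = -124/9 - 1*9261 = -124/9 - 9261 = -83473/9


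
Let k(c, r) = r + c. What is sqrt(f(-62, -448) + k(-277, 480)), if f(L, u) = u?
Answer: 7*I*sqrt(5) ≈ 15.652*I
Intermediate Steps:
k(c, r) = c + r
sqrt(f(-62, -448) + k(-277, 480)) = sqrt(-448 + (-277 + 480)) = sqrt(-448 + 203) = sqrt(-245) = 7*I*sqrt(5)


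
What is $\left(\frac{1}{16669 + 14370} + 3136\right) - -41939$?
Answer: $\frac{1399082926}{31039} \approx 45075.0$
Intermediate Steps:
$\left(\frac{1}{16669 + 14370} + 3136\right) - -41939 = \left(\frac{1}{31039} + 3136\right) + 41939 = \frac{97338305}{31039} + 41939 = \frac{1399082926}{31039}$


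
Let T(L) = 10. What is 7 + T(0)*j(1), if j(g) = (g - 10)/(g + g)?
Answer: -38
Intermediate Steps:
j(g) = (-10 + g)/(2*g) (j(g) = (-10 + g)/((2*g)) = (-10 + g)*(1/(2*g)) = (-10 + g)/(2*g))
7 + T(0)*j(1) = 7 + 10*((½)*(-10 + 1)/1) = 7 + 10*((½)*1*(-9)) = 7 + 10*(-9/2) = 7 - 45 = -38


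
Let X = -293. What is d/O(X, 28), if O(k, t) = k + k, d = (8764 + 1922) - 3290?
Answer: -3698/293 ≈ -12.621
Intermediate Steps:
d = 7396 (d = 10686 - 3290 = 7396)
O(k, t) = 2*k
d/O(X, 28) = 7396/((2*(-293))) = 7396/(-586) = 7396*(-1/586) = -3698/293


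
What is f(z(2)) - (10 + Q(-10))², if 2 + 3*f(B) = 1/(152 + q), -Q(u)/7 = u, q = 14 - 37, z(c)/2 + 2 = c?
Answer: -2477057/387 ≈ -6400.7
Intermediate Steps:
z(c) = -4 + 2*c
q = -23
Q(u) = -7*u
f(B) = -257/387 (f(B) = -⅔ + 1/(3*(152 - 23)) = -⅔ + (⅓)/129 = -⅔ + (⅓)*(1/129) = -⅔ + 1/387 = -257/387)
f(z(2)) - (10 + Q(-10))² = -257/387 - (10 - 7*(-10))² = -257/387 - (10 + 70)² = -257/387 - 1*80² = -257/387 - 1*6400 = -257/387 - 6400 = -2477057/387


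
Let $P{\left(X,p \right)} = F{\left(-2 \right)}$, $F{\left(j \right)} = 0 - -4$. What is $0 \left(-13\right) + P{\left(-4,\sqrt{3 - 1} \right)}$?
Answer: $4$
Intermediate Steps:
$F{\left(j \right)} = 4$ ($F{\left(j \right)} = 0 + 4 = 4$)
$P{\left(X,p \right)} = 4$
$0 \left(-13\right) + P{\left(-4,\sqrt{3 - 1} \right)} = 0 \left(-13\right) + 4 = 0 + 4 = 4$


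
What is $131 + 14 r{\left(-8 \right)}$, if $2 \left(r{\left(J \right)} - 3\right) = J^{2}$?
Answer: $621$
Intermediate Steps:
$r{\left(J \right)} = 3 + \frac{J^{2}}{2}$
$131 + 14 r{\left(-8 \right)} = 131 + 14 \left(3 + \frac{\left(-8\right)^{2}}{2}\right) = 131 + 14 \left(3 + \frac{1}{2} \cdot 64\right) = 131 + 14 \left(3 + 32\right) = 131 + 14 \cdot 35 = 131 + 490 = 621$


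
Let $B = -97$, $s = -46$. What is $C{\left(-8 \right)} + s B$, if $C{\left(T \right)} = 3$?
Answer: $4465$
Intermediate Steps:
$C{\left(-8 \right)} + s B = 3 - -4462 = 3 + 4462 = 4465$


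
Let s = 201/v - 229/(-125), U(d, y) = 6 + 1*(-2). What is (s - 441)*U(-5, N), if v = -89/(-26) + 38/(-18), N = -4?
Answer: -43895288/38375 ≈ -1143.9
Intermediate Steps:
U(d, y) = 4 (U(d, y) = 6 - 2 = 4)
v = 307/234 (v = -89*(-1/26) + 38*(-1/18) = 89/26 - 19/9 = 307/234 ≈ 1.3120)
s = 5949553/38375 (s = 201/(307/234) - 229/(-125) = 201*(234/307) - 229*(-1/125) = 47034/307 + 229/125 = 5949553/38375 ≈ 155.04)
(s - 441)*U(-5, N) = (5949553/38375 - 441)*4 = -10973822/38375*4 = -43895288/38375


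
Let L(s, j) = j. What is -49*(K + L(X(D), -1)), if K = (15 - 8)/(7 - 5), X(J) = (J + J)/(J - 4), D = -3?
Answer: -245/2 ≈ -122.50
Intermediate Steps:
X(J) = 2*J/(-4 + J) (X(J) = (2*J)/(-4 + J) = 2*J/(-4 + J))
K = 7/2 ≈ 3.5000
-49*(K + L(X(D), -1)) = -49*(7/2 - 1) = -49*5/2 = -245/2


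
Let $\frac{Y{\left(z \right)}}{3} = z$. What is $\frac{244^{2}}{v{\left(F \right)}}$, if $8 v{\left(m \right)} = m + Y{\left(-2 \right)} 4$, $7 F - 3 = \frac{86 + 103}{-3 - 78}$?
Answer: $- \frac{5001024}{251} \approx -19924.0$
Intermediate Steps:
$Y{\left(z \right)} = 3 z$
$F = \frac{2}{21}$ ($F = \frac{3}{7} + \frac{\left(86 + 103\right) \frac{1}{-3 - 78}}{7} = \frac{3}{7} + \frac{189 \frac{1}{-81}}{7} = \frac{3}{7} + \frac{189 \left(- \frac{1}{81}\right)}{7} = \frac{3}{7} + \frac{1}{7} \left(- \frac{7}{3}\right) = \frac{3}{7} - \frac{1}{3} = \frac{2}{21} \approx 0.095238$)
$v{\left(m \right)} = -3 + \frac{m}{8}$ ($v{\left(m \right)} = \frac{m + 3 \left(-2\right) 4}{8} = \frac{m - 24}{8} = \frac{-24 + m}{8} = -3 + \frac{m}{8}$)
$\frac{244^{2}}{v{\left(F \right)}} = \frac{244^{2}}{-3 + \frac{1}{8} \cdot \frac{2}{21}} = \frac{59536}{-3 + \frac{1}{84}} = \frac{59536}{- \frac{251}{84}} = 59536 \left(- \frac{84}{251}\right) = - \frac{5001024}{251}$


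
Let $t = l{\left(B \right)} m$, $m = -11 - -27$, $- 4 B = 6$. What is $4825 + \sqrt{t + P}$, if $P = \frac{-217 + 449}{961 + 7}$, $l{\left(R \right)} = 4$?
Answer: $4825 + \frac{\sqrt{7773}}{11} \approx 4833.0$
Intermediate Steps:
$B = - \frac{3}{2}$ ($B = \left(- \frac{1}{4}\right) 6 = - \frac{3}{2} \approx -1.5$)
$P = \frac{29}{121}$ ($P = \frac{232}{968} = 232 \cdot \frac{1}{968} = \frac{29}{121} \approx 0.23967$)
$m = 16$ ($m = -11 + 27 = 16$)
$t = 64$ ($t = 4 \cdot 16 = 64$)
$4825 + \sqrt{t + P} = 4825 + \sqrt{64 + \frac{29}{121}} = 4825 + \sqrt{\frac{7773}{121}} = 4825 + \frac{\sqrt{7773}}{11}$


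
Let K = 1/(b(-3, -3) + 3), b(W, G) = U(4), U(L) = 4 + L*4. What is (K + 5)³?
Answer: 1560896/12167 ≈ 128.29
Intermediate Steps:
U(L) = 4 + 4*L
b(W, G) = 20 (b(W, G) = 4 + 4*4 = 4 + 16 = 20)
K = 1/23 (K = 1/(20 + 3) = 1/23 ≈ 0.043478)
(K + 5)³ = (1/23 + 5)³ = (116/23)³ = 1560896/12167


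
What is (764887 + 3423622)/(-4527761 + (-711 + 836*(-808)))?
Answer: -4188509/5203960 ≈ -0.80487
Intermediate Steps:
(764887 + 3423622)/(-4527761 + (-711 + 836*(-808))) = 4188509/(-4527761 + (-711 - 675488)) = 4188509/(-4527761 - 676199) = 4188509/(-5203960) = 4188509*(-1/5203960) = -4188509/5203960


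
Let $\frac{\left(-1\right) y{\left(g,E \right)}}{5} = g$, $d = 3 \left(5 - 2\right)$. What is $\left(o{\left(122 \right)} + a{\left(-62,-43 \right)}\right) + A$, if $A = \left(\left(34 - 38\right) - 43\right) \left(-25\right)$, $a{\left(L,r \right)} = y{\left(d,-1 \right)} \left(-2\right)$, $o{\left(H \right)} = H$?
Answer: $1387$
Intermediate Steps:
$d = 9$ ($d = 3 \cdot 3 = 9$)
$y{\left(g,E \right)} = - 5 g$
$a{\left(L,r \right)} = 90$ ($a{\left(L,r \right)} = \left(-5\right) 9 \left(-2\right) = \left(-45\right) \left(-2\right) = 90$)
$A = 1175$ ($A = \left(-4 - 43\right) \left(-25\right) = \left(-47\right) \left(-25\right) = 1175$)
$\left(o{\left(122 \right)} + a{\left(-62,-43 \right)}\right) + A = \left(122 + 90\right) + 1175 = 212 + 1175 = 1387$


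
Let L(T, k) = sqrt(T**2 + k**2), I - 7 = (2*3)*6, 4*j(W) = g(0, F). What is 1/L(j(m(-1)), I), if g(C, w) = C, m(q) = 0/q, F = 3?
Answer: 1/43 ≈ 0.023256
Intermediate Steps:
m(q) = 0
j(W) = 0 (j(W) = (1/4)*0 = 0)
I = 43 (I = 7 + (2*3)*6 = 7 + 6*6 = 7 + 36 = 43)
1/L(j(m(-1)), I) = 1/(sqrt(0**2 + 43**2)) = 1/(sqrt(0 + 1849)) = 1/(sqrt(1849)) = 1/43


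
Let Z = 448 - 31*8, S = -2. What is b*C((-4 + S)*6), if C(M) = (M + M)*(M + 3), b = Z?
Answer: 475200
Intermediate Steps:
Z = 200 (Z = 448 - 248 = 200)
b = 200
C(M) = 2*M*(3 + M) (C(M) = (2*M)*(3 + M) = 2*M*(3 + M))
b*C((-4 + S)*6) = 200*(2*((-4 - 2)*6)*(3 + (-4 - 2)*6)) = 200*(2*(-6*6)*(3 - 6*6)) = 200*(2*(-36)*(3 - 36)) = 200*(2*(-36)*(-33)) = 200*2376 = 475200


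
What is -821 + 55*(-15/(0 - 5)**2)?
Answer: -854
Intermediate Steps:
-821 + 55*(-15/(0 - 5)**2) = -821 + 55*(-15/((-5)**2)) = -821 + 55*(-15/25) = -821 + 55*(-15*1/25) = -821 + 55*(-3/5) = -821 - 33 = -854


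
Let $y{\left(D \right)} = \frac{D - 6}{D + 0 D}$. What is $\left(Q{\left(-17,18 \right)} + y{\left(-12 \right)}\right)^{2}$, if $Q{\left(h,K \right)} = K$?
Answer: $\frac{1521}{4} \approx 380.25$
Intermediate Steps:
$y{\left(D \right)} = \frac{-6 + D}{D}$ ($y{\left(D \right)} = \frac{-6 + D}{D + 0} = \frac{-6 + D}{D}$)
$\left(Q{\left(-17,18 \right)} + y{\left(-12 \right)}\right)^{2} = \left(18 + \frac{-6 - 12}{-12}\right)^{2} = \left(18 - - \frac{3}{2}\right)^{2} = \left(18 + \frac{3}{2}\right)^{2} = \left(\frac{39}{2}\right)^{2} = \frac{1521}{4}$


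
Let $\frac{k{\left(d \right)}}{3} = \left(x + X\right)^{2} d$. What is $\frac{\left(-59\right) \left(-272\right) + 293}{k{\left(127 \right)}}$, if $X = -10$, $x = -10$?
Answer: $\frac{5447}{50800} \approx 0.10722$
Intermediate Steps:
$k{\left(d \right)} = 1200 d$ ($k{\left(d \right)} = 3 \left(-10 - 10\right)^{2} d = 3 \left(-20\right)^{2} d = 3 \cdot 400 d = 1200 d$)
$\frac{\left(-59\right) \left(-272\right) + 293}{k{\left(127 \right)}} = \frac{\left(-59\right) \left(-272\right) + 293}{1200 \cdot 127} = \frac{16048 + 293}{152400} = 16341 \cdot \frac{1}{152400} = \frac{5447}{50800}$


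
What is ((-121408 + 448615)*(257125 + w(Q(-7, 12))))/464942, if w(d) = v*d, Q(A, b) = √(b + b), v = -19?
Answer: 84133099875/464942 - 6216933*√6/232471 ≈ 1.8089e+5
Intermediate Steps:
Q(A, b) = √2*√b (Q(A, b) = √(2*b) = √2*√b)
w(d) = -19*d
((-121408 + 448615)*(257125 + w(Q(-7, 12))))/464942 = ((-121408 + 448615)*(257125 - 19*√2*√12))/464942 = (327207*(257125 - 19*√2*2*√3))*(1/464942) = (327207*(257125 - 38*√6))*(1/464942) = (84133099875 - 12433866*√6)*(1/464942) = 84133099875/464942 - 6216933*√6/232471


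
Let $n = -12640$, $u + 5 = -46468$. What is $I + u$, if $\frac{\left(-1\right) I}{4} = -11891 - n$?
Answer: $-49469$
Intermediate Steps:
$u = -46473$ ($u = -5 - 46468 = -46473$)
$I = -2996$ ($I = - 4 \left(-11891 - -12640\right) = - 4 \left(-11891 + 12640\right) = \left(-4\right) 749 = -2996$)
$I + u = -2996 - 46473 = -49469$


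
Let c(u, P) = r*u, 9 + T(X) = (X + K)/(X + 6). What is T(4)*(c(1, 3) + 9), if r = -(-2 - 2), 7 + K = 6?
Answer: -1131/10 ≈ -113.10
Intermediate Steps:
K = -1 (K = -7 + 6 = -1)
r = 4 (r = -1*(-4) = 4)
T(X) = -9 + (-1 + X)/(6 + X) (T(X) = -9 + (X - 1)/(X + 6) = -9 + (-1 + X)/(6 + X))
c(u, P) = 4*u
T(4)*(c(1, 3) + 9) = ((-55 - 8*4)/(6 + 4))*(4*1 + 9) = ((-55 - 32)/10)*(4 + 9) = ((⅒)*(-87))*13 = -87/10*13 = -1131/10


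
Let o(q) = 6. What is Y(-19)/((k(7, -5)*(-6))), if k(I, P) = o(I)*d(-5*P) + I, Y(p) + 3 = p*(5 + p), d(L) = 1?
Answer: -263/78 ≈ -3.3718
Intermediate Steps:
Y(p) = -3 + p*(5 + p)
k(I, P) = 6 + I (k(I, P) = 6*1 + I = 6 + I)
Y(-19)/((k(7, -5)*(-6))) = (-3 + (-19)² + 5*(-19))/(((6 + 7)*(-6))) = (-3 + 361 - 95)/((13*(-6))) = 263/(-78) = 263*(-1/78) = -263/78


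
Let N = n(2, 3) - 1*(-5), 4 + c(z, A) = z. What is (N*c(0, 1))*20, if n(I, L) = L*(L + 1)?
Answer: -1360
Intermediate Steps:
n(I, L) = L*(1 + L)
c(z, A) = -4 + z
N = 17 (N = 3*(1 + 3) - 1*(-5) = 3*4 + 5 = 12 + 5 = 17)
(N*c(0, 1))*20 = (17*(-4 + 0))*20 = (17*(-4))*20 = -68*20 = -1360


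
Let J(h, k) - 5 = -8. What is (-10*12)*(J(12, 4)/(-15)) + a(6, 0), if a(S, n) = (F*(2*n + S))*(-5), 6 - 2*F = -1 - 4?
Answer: -189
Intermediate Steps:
J(h, k) = -3 (J(h, k) = 5 - 8 = -3)
F = 11/2 (F = 3 - (-1 - 4)/2 = 3 - ½*(-5) = 3 + 5/2 = 11/2 ≈ 5.5000)
a(S, n) = -55*n - 55*S/2 (a(S, n) = (11*(2*n + S)/2)*(-5) = (11*(S + 2*n)/2)*(-5) = (11*n + 11*S/2)*(-5) = -55*n - 55*S/2)
(-10*12)*(J(12, 4)/(-15)) + a(6, 0) = (-10*12)*(-3/(-15)) + (-55*0 - 55/2*6) = -(-360)*(-1)/15 + (0 - 165) = -120*⅕ - 165 = -24 - 165 = -189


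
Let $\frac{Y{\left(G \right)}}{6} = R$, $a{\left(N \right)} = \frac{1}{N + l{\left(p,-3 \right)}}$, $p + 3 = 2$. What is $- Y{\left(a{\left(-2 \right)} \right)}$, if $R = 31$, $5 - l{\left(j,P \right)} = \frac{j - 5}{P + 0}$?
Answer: $-186$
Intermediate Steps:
$p = -1$ ($p = -3 + 2 = -1$)
$l{\left(j,P \right)} = 5 - \frac{-5 + j}{P}$ ($l{\left(j,P \right)} = 5 - \frac{j - 5}{P + 0} = 5 - \frac{-5 + j}{P}$)
$a{\left(N \right)} = \frac{1}{3 + N}$ ($a{\left(N \right)} = \frac{1}{N + \frac{5 - -1 + 5 \left(-3\right)}{-3}} = \frac{1}{N - \frac{5 + 1 - 15}{3}} = \frac{1}{N - -3} = \frac{1}{N + 3} = \frac{1}{3 + N}$)
$Y{\left(G \right)} = 186$ ($Y{\left(G \right)} = 6 \cdot 31 = 186$)
$- Y{\left(a{\left(-2 \right)} \right)} = \left(-1\right) 186 = -186$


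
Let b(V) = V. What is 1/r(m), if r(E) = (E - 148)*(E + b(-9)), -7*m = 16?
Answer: 49/83108 ≈ 0.00058959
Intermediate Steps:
m = -16/7 (m = -1/7*16 = -16/7 ≈ -2.2857)
r(E) = (-148 + E)*(-9 + E) (r(E) = (E - 148)*(E - 9) = (-148 + E)*(-9 + E))
1/r(m) = 1/(1332 + (-16/7)**2 - 157*(-16/7)) = 1/(1332 + 256/49 + 2512/7) = 1/(83108/49) = 49/83108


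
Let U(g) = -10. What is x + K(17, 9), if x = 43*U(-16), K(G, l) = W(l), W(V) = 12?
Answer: -418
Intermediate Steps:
K(G, l) = 12
x = -430 (x = 43*(-10) = -430)
x + K(17, 9) = -430 + 12 = -418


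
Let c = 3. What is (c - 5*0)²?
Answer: 9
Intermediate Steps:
(c - 5*0)² = (3 - 5*0)² = (3 + 0)² = 3² = 9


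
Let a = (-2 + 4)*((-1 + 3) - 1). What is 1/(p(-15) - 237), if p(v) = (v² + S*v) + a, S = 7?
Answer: -1/115 ≈ -0.0086956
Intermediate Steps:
a = 2 (a = 2*(2 - 1) = 2*1 = 2)
p(v) = 2 + v² + 7*v (p(v) = (v² + 7*v) + 2 = 2 + v² + 7*v)
1/(p(-15) - 237) = 1/((2 + (-15)² + 7*(-15)) - 237) = 1/((2 + 225 - 105) - 237) = 1/(122 - 237) = 1/(-115) = -1/115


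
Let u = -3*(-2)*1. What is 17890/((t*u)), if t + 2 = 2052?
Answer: 1789/1230 ≈ 1.4545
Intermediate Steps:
t = 2050 (t = -2 + 2052 = 2050)
u = 6 (u = 6*1 = 6)
17890/((t*u)) = 17890/((2050*6)) = 17890/12300 = 17890*(1/12300) = 1789/1230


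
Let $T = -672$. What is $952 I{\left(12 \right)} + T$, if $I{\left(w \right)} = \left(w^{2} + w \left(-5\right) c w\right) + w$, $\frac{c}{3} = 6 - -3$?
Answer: $-18359040$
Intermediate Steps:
$c = 27$ ($c = 3 \left(6 - -3\right) = 3 \left(6 + 3\right) = 3 \cdot 9 = 27$)
$I{\left(w \right)} = w - 134 w^{2}$ ($I{\left(w \right)} = \left(w^{2} + w \left(-5\right) 27 w\right) + w = \left(w^{2} + - 5 w 27 w\right) + w = \left(w^{2} + - 135 w w\right) + w = \left(w^{2} - 135 w^{2}\right) + w = - 134 w^{2} + w = w - 134 w^{2}$)
$952 I{\left(12 \right)} + T = 952 \cdot 12 \left(1 - 1608\right) - 672 = 952 \cdot 12 \left(-1607\right) - 672 = 952 \left(-19284\right) - 672 = -18358368 - 672 = -18359040$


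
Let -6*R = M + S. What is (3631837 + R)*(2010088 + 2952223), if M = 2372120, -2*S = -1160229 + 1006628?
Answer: 191963046073133/12 ≈ 1.5997e+13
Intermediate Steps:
S = 153601/2 (S = -(-1160229 + 1006628)/2 = -½*(-153601) = 153601/2 ≈ 76801.)
R = -4897841/12 (R = -(2372120 + 153601/2)/6 = -⅙*4897841/2 = -4897841/12 ≈ -4.0815e+5)
(3631837 + R)*(2010088 + 2952223) = (3631837 - 4897841/12)*(2010088 + 2952223) = (38684203/12)*4962311 = 191963046073133/12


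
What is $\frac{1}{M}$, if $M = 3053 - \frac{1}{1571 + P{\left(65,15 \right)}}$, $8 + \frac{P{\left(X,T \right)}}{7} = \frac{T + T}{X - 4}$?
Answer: $\frac{92625}{282784064} \approx 0.00032755$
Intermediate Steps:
$P{\left(X,T \right)} = -56 + \frac{14 T}{-4 + X}$ ($P{\left(X,T \right)} = -56 + 7 \frac{T + T}{X - 4} = -56 + 7 \frac{2 T}{-4 + X} = -56 + \frac{14 T}{-4 + X}$)
$M = \frac{282784064}{92625}$ ($M = 3053 - \frac{1}{1571 + \frac{14 \left(16 + 15 - 260\right)}{-4 + 65}} = 3053 - \frac{1}{1571 + \frac{14 \left(16 + 15 - 260\right)}{61}} = 3053 - \frac{1}{1571 + 14 \cdot \frac{1}{61} \left(-229\right)} = 3053 - \frac{1}{1571 - \frac{3206}{61}} = 3053 - \frac{1}{\frac{92625}{61}} = 3053 - \frac{61}{92625} = \frac{282784064}{92625} \approx 3053.0$)
$\frac{1}{M} = \frac{1}{\frac{282784064}{92625}} = \frac{92625}{282784064}$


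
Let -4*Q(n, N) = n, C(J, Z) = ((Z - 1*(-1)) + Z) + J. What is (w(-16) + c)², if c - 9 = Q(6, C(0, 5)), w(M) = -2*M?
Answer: 6241/4 ≈ 1560.3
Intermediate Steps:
C(J, Z) = 1 + J + 2*Z (C(J, Z) = ((Z + 1) + Z) + J = ((1 + Z) + Z) + J = (1 + 2*Z) + J = 1 + J + 2*Z)
Q(n, N) = -n/4
c = 15/2 (c = 9 - ¼*6 = 9 - 3/2 = 15/2 ≈ 7.5000)
(w(-16) + c)² = (-2*(-16) + 15/2)² = (32 + 15/2)² = (79/2)² = 6241/4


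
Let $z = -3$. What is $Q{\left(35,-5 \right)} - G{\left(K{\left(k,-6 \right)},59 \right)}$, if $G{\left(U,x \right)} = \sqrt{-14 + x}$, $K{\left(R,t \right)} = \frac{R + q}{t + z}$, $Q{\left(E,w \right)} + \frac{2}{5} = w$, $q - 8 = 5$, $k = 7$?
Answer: $- \frac{27}{5} - 3 \sqrt{5} \approx -12.108$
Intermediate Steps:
$q = 13$ ($q = 8 + 5 = 13$)
$Q{\left(E,w \right)} = - \frac{2}{5} + w$
$K{\left(R,t \right)} = \frac{13 + R}{-3 + t}$ ($K{\left(R,t \right)} = \frac{R + 13}{t - 3} = \frac{13 + R}{-3 + t}$)
$Q{\left(35,-5 \right)} - G{\left(K{\left(k,-6 \right)},59 \right)} = \left(- \frac{2}{5} - 5\right) - \sqrt{-14 + 59} = - \frac{27}{5} - \sqrt{45} = - \frac{27}{5} - 3 \sqrt{5}$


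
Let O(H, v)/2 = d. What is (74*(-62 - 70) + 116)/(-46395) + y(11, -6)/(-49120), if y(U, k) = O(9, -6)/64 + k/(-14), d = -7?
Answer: 21239523439/102095723520 ≈ 0.20804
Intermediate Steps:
O(H, v) = -14 (O(H, v) = 2*(-7) = -14)
y(U, k) = -7/32 - k/14 (y(U, k) = -14/64 + k/(-14) = -14*1/64 + k*(-1/14) = -7/32 - k/14)
(74*(-62 - 70) + 116)/(-46395) + y(11, -6)/(-49120) = (74*(-62 - 70) + 116)/(-46395) + (-7/32 - 1/14*(-6))/(-49120) = (74*(-132) + 116)*(-1/46395) + (-7/32 + 3/7)*(-1/49120) = (-9768 + 116)*(-1/46395) + (47/224)*(-1/49120) = -9652*(-1/46395) - 47/11002880 = 9652/46395 - 47/11002880 = 21239523439/102095723520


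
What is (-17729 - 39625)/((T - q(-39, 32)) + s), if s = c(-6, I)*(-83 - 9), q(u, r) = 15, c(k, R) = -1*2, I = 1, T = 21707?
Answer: -9559/3646 ≈ -2.6218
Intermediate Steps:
c(k, R) = -2
s = 184 (s = -2*(-83 - 9) = -2*(-92) = 184)
(-17729 - 39625)/((T - q(-39, 32)) + s) = (-17729 - 39625)/((21707 - 1*15) + 184) = -57354/((21707 - 15) + 184) = -57354/(21692 + 184) = -57354/21876 = -57354*1/21876 = -9559/3646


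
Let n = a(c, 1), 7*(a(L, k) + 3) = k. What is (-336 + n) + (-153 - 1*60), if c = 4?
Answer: -3863/7 ≈ -551.86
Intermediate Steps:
a(L, k) = -3 + k/7
n = -20/7 (n = -3 + (1/7)*1 = -3 + 1/7 = -20/7 ≈ -2.8571)
(-336 + n) + (-153 - 1*60) = (-336 - 20/7) + (-153 - 1*60) = -2372/7 + (-153 - 60) = -2372/7 - 213 = -3863/7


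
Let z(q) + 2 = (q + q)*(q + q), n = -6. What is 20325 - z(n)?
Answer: 20183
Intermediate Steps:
z(q) = -2 + 4*q**2 (z(q) = -2 + (q + q)*(q + q) = -2 + (2*q)*(2*q) = -2 + 4*q**2)
20325 - z(n) = 20325 - (-2 + 4*(-6)**2) = 20325 - (-2 + 4*36) = 20325 - (-2 + 144) = 20325 - 1*142 = 20325 - 142 = 20183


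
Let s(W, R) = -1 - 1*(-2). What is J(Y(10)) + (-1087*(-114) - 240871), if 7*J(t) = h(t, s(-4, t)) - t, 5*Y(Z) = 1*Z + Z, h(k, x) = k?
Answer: -116953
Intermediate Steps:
s(W, R) = 1 (s(W, R) = -1 + 2 = 1)
Y(Z) = 2*Z/5 (Y(Z) = (1*Z + Z)/5 = (Z + Z)/5 = (2*Z)/5 = 2*Z/5)
J(t) = 0 (J(t) = (t - t)/7 = (⅐)*0 = 0)
J(Y(10)) + (-1087*(-114) - 240871) = 0 + (-1087*(-114) - 240871) = 0 + (123918 - 240871) = 0 - 116953 = -116953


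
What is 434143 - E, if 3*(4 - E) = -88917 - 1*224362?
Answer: 989138/3 ≈ 3.2971e+5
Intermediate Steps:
E = 313291/3 (E = 4 - (-88917 - 1*224362)/3 = 4 - (-88917 - 224362)/3 = 4 - 1/3*(-313279) = 4 + 313279/3 = 313291/3 ≈ 1.0443e+5)
434143 - E = 434143 - 1*313291/3 = 434143 - 313291/3 = 989138/3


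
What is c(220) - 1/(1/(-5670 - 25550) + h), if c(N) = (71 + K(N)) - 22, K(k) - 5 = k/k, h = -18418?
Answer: 31625579075/575009961 ≈ 55.000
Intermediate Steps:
K(k) = 6 (K(k) = 5 + k/k = 5 + 1 = 6)
c(N) = 55 (c(N) = (71 + 6) - 22 = 77 - 22 = 55)
c(220) - 1/(1/(-5670 - 25550) + h) = 55 - 1/(1/(-5670 - 25550) - 18418) = 55 - 1/(1/(-31220) - 18418) = 55 - 1/(-1/31220 - 18418) = 55 - 1/(-575009961/31220) = 55 - 1*(-31220/575009961) = 55 + 31220/575009961 = 31625579075/575009961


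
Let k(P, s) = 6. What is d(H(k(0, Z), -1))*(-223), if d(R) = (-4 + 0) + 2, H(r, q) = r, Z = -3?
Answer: 446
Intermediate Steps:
d(R) = -2 (d(R) = -4 + 2 = -2)
d(H(k(0, Z), -1))*(-223) = -2*(-223) = 446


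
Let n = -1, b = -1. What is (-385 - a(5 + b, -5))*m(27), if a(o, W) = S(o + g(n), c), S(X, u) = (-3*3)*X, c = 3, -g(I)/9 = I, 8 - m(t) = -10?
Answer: -4824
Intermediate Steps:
m(t) = 18 (m(t) = 8 - 1*(-10) = 8 + 10 = 18)
g(I) = -9*I
S(X, u) = -9*X
a(o, W) = -81 - 9*o (a(o, W) = -9*(o - 9*(-1)) = -9*(o + 9) = -9*(9 + o) = -81 - 9*o)
(-385 - a(5 + b, -5))*m(27) = (-385 - (-81 - 9*(5 - 1)))*18 = (-385 - (-81 - 9*4))*18 = (-385 - (-81 - 36))*18 = (-385 - 1*(-117))*18 = (-385 + 117)*18 = -268*18 = -4824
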